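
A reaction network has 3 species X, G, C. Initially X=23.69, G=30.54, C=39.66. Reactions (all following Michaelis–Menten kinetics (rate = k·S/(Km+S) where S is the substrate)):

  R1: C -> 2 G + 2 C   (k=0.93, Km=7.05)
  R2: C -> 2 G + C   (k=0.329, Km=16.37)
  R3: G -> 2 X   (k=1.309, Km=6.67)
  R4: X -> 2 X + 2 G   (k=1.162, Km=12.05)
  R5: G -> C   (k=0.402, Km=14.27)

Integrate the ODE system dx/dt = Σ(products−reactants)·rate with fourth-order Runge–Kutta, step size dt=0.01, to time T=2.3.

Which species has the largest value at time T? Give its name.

Dominant species at T: C

RK4 with dt=0.01: 230 steps to T=2.3. Trajectory (selected grid times):
t=0.00: X=23.69 G=30.54 C=39.66
t=0.26: X=24.45 G=31.12 C=39.94
t=0.51: X=25.19 G=31.69 C=40.20
t=0.77: X=25.95 G=32.28 C=40.48
t=1.02: X=26.70 G=32.85 C=40.75
t=1.28: X=27.47 G=33.44 C=41.03
t=1.53: X=28.22 G=34.02 C=41.30
t=1.79: X=29.00 G=34.62 C=41.58
t=2.04: X=29.76 G=35.21 C=41.85
t=2.30: X=30.55 G=35.81 C=42.13
At T=2.3: X=30.55 G=35.81 C=42.13; the largest is C.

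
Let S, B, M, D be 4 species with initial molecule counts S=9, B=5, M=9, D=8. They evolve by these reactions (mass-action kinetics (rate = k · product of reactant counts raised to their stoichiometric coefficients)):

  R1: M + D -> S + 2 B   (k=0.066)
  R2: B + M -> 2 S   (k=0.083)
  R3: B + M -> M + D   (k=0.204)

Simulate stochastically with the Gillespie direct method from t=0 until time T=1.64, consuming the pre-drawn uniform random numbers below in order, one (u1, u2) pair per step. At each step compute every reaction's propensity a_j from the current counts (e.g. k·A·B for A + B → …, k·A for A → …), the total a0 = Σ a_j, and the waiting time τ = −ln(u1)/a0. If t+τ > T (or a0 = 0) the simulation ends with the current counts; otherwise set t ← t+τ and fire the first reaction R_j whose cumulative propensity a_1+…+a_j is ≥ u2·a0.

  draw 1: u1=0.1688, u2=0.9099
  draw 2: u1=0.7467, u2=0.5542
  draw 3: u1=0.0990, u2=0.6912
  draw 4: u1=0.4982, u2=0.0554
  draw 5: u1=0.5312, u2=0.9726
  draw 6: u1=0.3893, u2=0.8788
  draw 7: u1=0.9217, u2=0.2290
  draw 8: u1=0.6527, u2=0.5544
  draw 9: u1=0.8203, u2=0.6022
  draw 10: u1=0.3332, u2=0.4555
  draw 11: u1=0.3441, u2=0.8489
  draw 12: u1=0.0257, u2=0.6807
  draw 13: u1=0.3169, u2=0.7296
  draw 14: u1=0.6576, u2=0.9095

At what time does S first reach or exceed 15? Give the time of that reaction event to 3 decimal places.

Threshold first reached at t = 0.527

t=0.000: S=9 B=5 M=9 D=8
Draw 1: a1=4.752, a2=3.735, a3=9.180, a0=17.667; τ=−ln(0.1688)/17.667=0.101 → t=0.101; u2·a0=0.9099·17.667=16.075; a1+a2=8.487 < 16.075 ≤ a1+…+a3=17.667 → R3 fires; S=9 B=4 M=9 D=9
Draw 2: a1=5.346, a2=2.988, a3=7.344, a0=15.678; τ=−ln(0.7467)/15.678=0.019 → t=0.119; u2·a0=0.5542·15.678=8.689; a1+a2=8.334 < 8.689 ≤ a1+…+a3=15.678 → R3 fires; S=9 B=3 M=9 D=10
Draw 3: a1=5.940, a2=2.241, a3=5.508, a0=13.689; τ=−ln(0.0990)/13.689=0.169 → t=0.288; u2·a0=0.6912·13.689=9.462; a1+a2=8.181 < 9.462 ≤ a1+…+a3=13.689 → R3 fires; S=9 B=2 M=9 D=11
Draw 4: a1=6.534, a2=1.494, a3=3.672, a0=11.700; τ=−ln(0.4982)/11.700=0.060 → t=0.348; u2·a0=0.0554·11.700=0.648 ≤ a1=6.534 → R1 fires; S=10 B=4 M=8 D=10
Draw 5: a1=5.280, a2=2.656, a3=6.528, a0=14.464; τ=−ln(0.5312)/14.464=0.044 → t=0.392; u2·a0=0.9726·14.464=14.068; a1+a2=7.936 < 14.068 ≤ a1+…+a3=14.464 → R3 fires; S=10 B=3 M=8 D=11
Draw 6: a1=5.808, a2=1.992, a3=4.896, a0=12.696; τ=−ln(0.3893)/12.696=0.074 → t=0.466; u2·a0=0.8788·12.696=11.157; a1+a2=7.800 < 11.157 ≤ a1+…+a3=12.696 → R3 fires; S=10 B=2 M=8 D=12
Draw 7: a1=6.336, a2=1.328, a3=3.264, a0=10.928; τ=−ln(0.9217)/10.928=0.007 → t=0.473; u2·a0=0.2290·10.928=2.503 ≤ a1=6.336 → R1 fires; S=11 B=4 M=7 D=11
Draw 8: a1=5.082, a2=2.324, a3=5.712, a0=13.118; τ=−ln(0.6527)/13.118=0.033 → t=0.506; u2·a0=0.5544·13.118=7.273; a1=5.082 < 7.273 ≤ a1+a2=7.406 → R2 fires; S=13 B=3 M=6 D=11
Draw 9: a1=4.356, a2=1.494, a3=3.672, a0=9.522; τ=−ln(0.8203)/9.522=0.021 → t=0.527; u2·a0=0.6022·9.522=5.734; a1=4.356 < 5.734 ≤ a1+a2=5.850 → R2 fires; S=15 B=2 M=5 D=11
Draw 10: a1=3.630, a2=0.830, a3=2.040, a0=6.500; τ=−ln(0.3332)/6.500=0.169 → t=0.696; u2·a0=0.4555·6.500=2.961 ≤ a1=3.630 → R1 fires; S=16 B=4 M=4 D=10
Draw 11: a1=2.640, a2=1.328, a3=3.264, a0=7.232; τ=−ln(0.3441)/7.232=0.148 → t=0.843; u2·a0=0.8489·7.232=6.139; a1+a2=3.968 < 6.139 ≤ a1+…+a3=7.232 → R3 fires; S=16 B=3 M=4 D=11
Draw 12: a1=2.904, a2=0.996, a3=2.448, a0=6.348; τ=−ln(0.0257)/6.348=0.577 → t=1.420; u2·a0=0.6807·6.348=4.321; a1+a2=3.900 < 4.321 ≤ a1+…+a3=6.348 → R3 fires; S=16 B=2 M=4 D=12
Draw 13: a1=3.168, a2=0.664, a3=1.632, a0=5.464; τ=−ln(0.3169)/5.464=0.210 → t=1.630; u2·a0=0.7296·5.464=3.987; a1+a2=3.832 < 3.987 ≤ a1+…+a3=5.464 → R3 fires; S=16 B=1 M=4 D=13
Draw 14: a1=3.432, a2=0.332, a3=0.816, a0=4.580; τ=−ln(0.6576)/4.580=0.092 → t=1.722 > T=1.64: stop.
S first becomes ≥ 15 when it reaches 15 at the event at t=0.527.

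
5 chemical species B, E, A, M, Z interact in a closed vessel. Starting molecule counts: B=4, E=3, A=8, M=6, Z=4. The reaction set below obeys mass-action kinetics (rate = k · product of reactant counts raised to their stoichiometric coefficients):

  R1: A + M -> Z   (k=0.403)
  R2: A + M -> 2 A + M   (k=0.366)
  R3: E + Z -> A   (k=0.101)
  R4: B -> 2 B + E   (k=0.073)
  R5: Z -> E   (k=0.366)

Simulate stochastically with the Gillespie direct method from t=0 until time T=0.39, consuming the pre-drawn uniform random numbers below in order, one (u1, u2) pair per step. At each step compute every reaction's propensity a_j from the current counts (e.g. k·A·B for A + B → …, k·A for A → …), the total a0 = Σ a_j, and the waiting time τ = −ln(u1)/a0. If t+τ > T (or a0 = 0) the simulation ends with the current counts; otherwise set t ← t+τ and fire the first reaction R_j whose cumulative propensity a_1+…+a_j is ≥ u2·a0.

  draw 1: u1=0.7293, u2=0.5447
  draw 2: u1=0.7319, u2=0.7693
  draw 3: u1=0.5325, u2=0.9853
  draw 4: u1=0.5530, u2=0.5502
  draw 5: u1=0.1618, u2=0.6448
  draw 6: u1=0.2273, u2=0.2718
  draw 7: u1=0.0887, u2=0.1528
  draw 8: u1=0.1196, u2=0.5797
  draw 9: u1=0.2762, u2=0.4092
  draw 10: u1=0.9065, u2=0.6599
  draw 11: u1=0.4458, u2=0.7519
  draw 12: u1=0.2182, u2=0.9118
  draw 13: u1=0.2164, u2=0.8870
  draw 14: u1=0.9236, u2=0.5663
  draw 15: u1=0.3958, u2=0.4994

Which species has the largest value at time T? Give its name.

Dominant species at T: A

t=0.000: B=4 E=3 A=8 M=6 Z=4
Draw 1: a1=19.344, a2=17.568, a3=1.212, a4=0.292, a5=1.464, a0=39.880; τ=−ln(0.7293)/39.880=0.008 → t=0.008; u2·a0=0.5447·39.880=21.723; a1=19.344 < 21.723 ≤ a1+a2=36.912 → R2 fires; B=4 E=3 A=9 M=6 Z=4
Draw 2: a1=21.762, a2=19.764, a3=1.212, a4=0.292, a5=1.464, a0=44.494; τ=−ln(0.7319)/44.494=0.007 → t=0.015; u2·a0=0.7693·44.494=34.229; a1=21.762 < 34.229 ≤ a1+a2=41.526 → R2 fires; B=4 E=3 A=10 M=6 Z=4
Draw 3: a1=24.180, a2=21.960, a3=1.212, a4=0.292, a5=1.464, a0=49.108; τ=−ln(0.5325)/49.108=0.013 → t=0.028; u2·a0=0.9853·49.108=48.386; a1+…+a4=47.644 < 48.386 ≤ a1+…+a5=49.108 → R5 fires; B=4 E=4 A=10 M=6 Z=3
Draw 4: a1=24.180, a2=21.960, a3=1.212, a4=0.292, a5=1.098, a0=48.742; τ=−ln(0.5530)/48.742=0.012 → t=0.040; u2·a0=0.5502·48.742=26.818; a1=24.180 < 26.818 ≤ a1+a2=46.140 → R2 fires; B=4 E=4 A=11 M=6 Z=3
Draw 5: a1=26.598, a2=24.156, a3=1.212, a4=0.292, a5=1.098, a0=53.356; τ=−ln(0.1618)/53.356=0.034 → t=0.074; u2·a0=0.6448·53.356=34.404; a1=26.598 < 34.404 ≤ a1+a2=50.754 → R2 fires; B=4 E=4 A=12 M=6 Z=3
Draw 6: a1=29.016, a2=26.352, a3=1.212, a4=0.292, a5=1.098, a0=57.970; τ=−ln(0.2273)/57.970=0.026 → t=0.100; u2·a0=0.2718·57.970=15.756 ≤ a1=29.016 → R1 fires; B=4 E=4 A=11 M=5 Z=4
Draw 7: a1=22.165, a2=20.130, a3=1.616, a4=0.292, a5=1.464, a0=45.667; τ=−ln(0.0887)/45.667=0.053 → t=0.153; u2·a0=0.1528·45.667=6.978 ≤ a1=22.165 → R1 fires; B=4 E=4 A=10 M=4 Z=5
Draw 8: a1=16.120, a2=14.640, a3=2.020, a4=0.292, a5=1.830, a0=34.902; τ=−ln(0.1196)/34.902=0.061 → t=0.214; u2·a0=0.5797·34.902=20.233; a1=16.120 < 20.233 ≤ a1+a2=30.760 → R2 fires; B=4 E=4 A=11 M=4 Z=5
Draw 9: a1=17.732, a2=16.104, a3=2.020, a4=0.292, a5=1.830, a0=37.978; τ=−ln(0.2762)/37.978=0.034 → t=0.247; u2·a0=0.4092·37.978=15.541 ≤ a1=17.732 → R1 fires; B=4 E=4 A=10 M=3 Z=6
Draw 10: a1=12.090, a2=10.980, a3=2.424, a4=0.292, a5=2.196, a0=27.982; τ=−ln(0.9065)/27.982=0.004 → t=0.251; u2·a0=0.6599·27.982=18.465; a1=12.090 < 18.465 ≤ a1+a2=23.070 → R2 fires; B=4 E=4 A=11 M=3 Z=6
Draw 11: a1=13.299, a2=12.078, a3=2.424, a4=0.292, a5=2.196, a0=30.289; τ=−ln(0.4458)/30.289=0.027 → t=0.278; u2·a0=0.7519·30.289=22.774; a1=13.299 < 22.774 ≤ a1+a2=25.377 → R2 fires; B=4 E=4 A=12 M=3 Z=6
Draw 12: a1=14.508, a2=13.176, a3=2.424, a4=0.292, a5=2.196, a0=32.596; τ=−ln(0.2182)/32.596=0.047 → t=0.324; u2·a0=0.9118·32.596=29.721; a1+a2=27.684 < 29.721 ≤ a1+…+a3=30.108 → R3 fires; B=4 E=3 A=13 M=3 Z=5
Draw 13: a1=15.717, a2=14.274, a3=1.515, a4=0.292, a5=1.830, a0=33.628; τ=−ln(0.2164)/33.628=0.046 → t=0.370; u2·a0=0.8870·33.628=29.828; a1=15.717 < 29.828 ≤ a1+a2=29.991 → R2 fires; B=4 E=3 A=14 M=3 Z=5
Draw 14: a1=16.926, a2=15.372, a3=1.515, a4=0.292, a5=1.830, a0=35.935; τ=−ln(0.9236)/35.935=0.002 → t=0.372; u2·a0=0.5663·35.935=20.350; a1=16.926 < 20.350 ≤ a1+a2=32.298 → R2 fires; B=4 E=3 A=15 M=3 Z=5
Draw 15: a1=18.135, a2=16.470, a3=1.515, a4=0.292, a5=1.830, a0=38.242; τ=−ln(0.3958)/38.242=0.024 → t=0.396 > T=0.39: stop.
At T=0.39: B=4 E=3 A=15 M=3 Z=5; the largest is A.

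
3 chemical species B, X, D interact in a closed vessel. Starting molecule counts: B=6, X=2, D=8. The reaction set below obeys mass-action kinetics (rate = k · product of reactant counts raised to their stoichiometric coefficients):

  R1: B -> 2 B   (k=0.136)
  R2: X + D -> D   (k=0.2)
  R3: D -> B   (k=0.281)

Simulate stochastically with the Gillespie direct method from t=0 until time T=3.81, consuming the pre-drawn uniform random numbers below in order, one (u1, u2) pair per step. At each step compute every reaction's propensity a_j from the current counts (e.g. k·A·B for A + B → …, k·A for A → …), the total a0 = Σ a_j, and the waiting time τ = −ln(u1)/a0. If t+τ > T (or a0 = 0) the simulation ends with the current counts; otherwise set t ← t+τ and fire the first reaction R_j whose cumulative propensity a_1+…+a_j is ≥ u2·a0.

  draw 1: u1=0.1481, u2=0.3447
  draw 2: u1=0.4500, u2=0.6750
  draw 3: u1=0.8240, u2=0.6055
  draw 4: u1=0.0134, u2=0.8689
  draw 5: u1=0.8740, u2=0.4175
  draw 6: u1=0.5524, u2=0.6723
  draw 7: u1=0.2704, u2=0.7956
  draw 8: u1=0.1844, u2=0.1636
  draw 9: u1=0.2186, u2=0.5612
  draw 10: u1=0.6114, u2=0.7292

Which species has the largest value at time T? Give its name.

t=0.000: B=6 X=2 D=8
Draw 1: a1=0.816, a2=3.200, a3=2.248, a0=6.264; τ=−ln(0.1481)/6.264=0.305 → t=0.305; u2·a0=0.3447·6.264=2.159; a1=0.816 < 2.159 ≤ a1+a2=4.016 → R2 fires; B=6 X=1 D=8
Draw 2: a1=0.816, a2=1.600, a3=2.248, a0=4.664; τ=−ln(0.4500)/4.664=0.171 → t=0.476; u2·a0=0.6750·4.664=3.148; a1+a2=2.416 < 3.148 ≤ a1+…+a3=4.664 → R3 fires; B=7 X=1 D=7
Draw 3: a1=0.952, a2=1.400, a3=1.967, a0=4.319; τ=−ln(0.8240)/4.319=0.045 → t=0.521; u2·a0=0.6055·4.319=2.615; a1+a2=2.352 < 2.615 ≤ a1+…+a3=4.319 → R3 fires; B=8 X=1 D=6
Draw 4: a1=1.088, a2=1.200, a3=1.686, a0=3.974; τ=−ln(0.0134)/3.974=1.085 → t=1.606; u2·a0=0.8689·3.974=3.453; a1+a2=2.288 < 3.453 ≤ a1+…+a3=3.974 → R3 fires; B=9 X=1 D=5
Draw 5: a1=1.224, a2=1.000, a3=1.405, a0=3.629; τ=−ln(0.8740)/3.629=0.037 → t=1.643; u2·a0=0.4175·3.629=1.515; a1=1.224 < 1.515 ≤ a1+a2=2.224 → R2 fires; B=9 X=0 D=5
Draw 6: a1=1.224, a2=0.000, a3=1.405, a0=2.629; τ=−ln(0.5524)/2.629=0.226 → t=1.869; u2·a0=0.6723·2.629=1.767; a1+a2=1.224 < 1.767 ≤ a1+…+a3=2.629 → R3 fires; B=10 X=0 D=4
Draw 7: a1=1.360, a2=0.000, a3=1.124, a0=2.484; τ=−ln(0.2704)/2.484=0.527 → t=2.395; u2·a0=0.7956·2.484=1.976; a1+a2=1.360 < 1.976 ≤ a1+…+a3=2.484 → R3 fires; B=11 X=0 D=3
Draw 8: a1=1.496, a2=0.000, a3=0.843, a0=2.339; τ=−ln(0.1844)/2.339=0.723 → t=3.118; u2·a0=0.1636·2.339=0.383 ≤ a1=1.496 → R1 fires; B=12 X=0 D=3
Draw 9: a1=1.632, a2=0.000, a3=0.843, a0=2.475; τ=−ln(0.2186)/2.475=0.614 → t=3.733; u2·a0=0.5612·2.475=1.389 ≤ a1=1.632 → R1 fires; B=13 X=0 D=3
Draw 10: a1=1.768, a2=0.000, a3=0.843, a0=2.611; τ=−ln(0.6114)/2.611=0.188 → t=3.921 > T=3.81: stop.
At T=3.81: B=13 X=0 D=3; the largest is B.

Dominant species at T: B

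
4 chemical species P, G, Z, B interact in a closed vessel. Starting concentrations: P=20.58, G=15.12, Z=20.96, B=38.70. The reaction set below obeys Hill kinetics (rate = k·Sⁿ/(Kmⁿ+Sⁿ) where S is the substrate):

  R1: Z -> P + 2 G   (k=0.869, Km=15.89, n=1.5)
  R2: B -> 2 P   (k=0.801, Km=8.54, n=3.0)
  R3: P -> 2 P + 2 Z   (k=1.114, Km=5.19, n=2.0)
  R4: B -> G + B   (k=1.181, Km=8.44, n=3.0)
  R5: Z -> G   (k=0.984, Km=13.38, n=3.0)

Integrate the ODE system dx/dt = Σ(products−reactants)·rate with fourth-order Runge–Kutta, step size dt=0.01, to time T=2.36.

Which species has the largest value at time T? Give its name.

RK4 with dt=0.01: 236 steps to T=2.36. Trajectory (selected grid times):
t=0.00: P=20.58 G=15.12 Z=20.96 B=38.70
t=0.26: P=21.40 G=15.90 Z=21.17 B=38.49
t=0.52: P=22.22 G=16.68 Z=21.37 B=38.29
t=0.79: P=23.08 G=17.50 Z=21.59 B=38.07
t=1.05: P=23.91 G=18.29 Z=21.79 B=37.87
t=1.31: P=24.74 G=19.08 Z=22.00 B=37.66
t=1.57: P=25.57 G=19.87 Z=22.20 B=37.46
t=1.84: P=26.43 G=20.70 Z=22.42 B=37.24
t=2.10: P=27.26 G=21.50 Z=22.62 B=37.04
t=2.36: P=28.10 G=22.30 Z=22.83 B=36.83
At T=2.36: P=28.10 G=22.30 Z=22.83 B=36.83; the largest is B.

Dominant species at T: B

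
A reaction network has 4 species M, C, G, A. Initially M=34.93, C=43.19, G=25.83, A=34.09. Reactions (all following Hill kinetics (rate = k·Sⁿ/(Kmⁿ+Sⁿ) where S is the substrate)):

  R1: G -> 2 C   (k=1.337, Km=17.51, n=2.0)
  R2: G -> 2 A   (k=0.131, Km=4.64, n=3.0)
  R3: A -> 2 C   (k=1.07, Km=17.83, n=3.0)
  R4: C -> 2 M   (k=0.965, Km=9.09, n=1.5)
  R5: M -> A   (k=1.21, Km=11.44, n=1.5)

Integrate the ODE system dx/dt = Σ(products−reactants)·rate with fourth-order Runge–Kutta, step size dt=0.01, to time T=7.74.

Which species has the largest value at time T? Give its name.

Dominant species at T: C

RK4 with dt=0.01: 774 steps to T=7.74. Trajectory (selected grid times):
t=0.00: M=34.93 C=43.19 G=25.83 A=34.09
t=0.86: M=35.57 C=45.60 G=24.94 A=34.39
t=1.72: M=36.22 C=47.98 G=24.07 A=34.68
t=2.58: M=36.87 C=50.32 G=23.21 A=34.98
t=3.44: M=37.53 C=52.62 G=22.38 A=35.28
t=4.30: M=38.19 C=54.88 G=21.56 A=35.58
t=5.16: M=38.85 C=57.10 G=20.77 A=35.88
t=6.02: M=39.51 C=59.28 G=20.00 A=36.18
t=6.88: M=40.18 C=61.43 G=19.24 A=36.48
t=7.74: M=40.85 C=63.53 G=18.52 A=36.78
At T=7.74: M=40.85 C=63.53 G=18.52 A=36.78; the largest is C.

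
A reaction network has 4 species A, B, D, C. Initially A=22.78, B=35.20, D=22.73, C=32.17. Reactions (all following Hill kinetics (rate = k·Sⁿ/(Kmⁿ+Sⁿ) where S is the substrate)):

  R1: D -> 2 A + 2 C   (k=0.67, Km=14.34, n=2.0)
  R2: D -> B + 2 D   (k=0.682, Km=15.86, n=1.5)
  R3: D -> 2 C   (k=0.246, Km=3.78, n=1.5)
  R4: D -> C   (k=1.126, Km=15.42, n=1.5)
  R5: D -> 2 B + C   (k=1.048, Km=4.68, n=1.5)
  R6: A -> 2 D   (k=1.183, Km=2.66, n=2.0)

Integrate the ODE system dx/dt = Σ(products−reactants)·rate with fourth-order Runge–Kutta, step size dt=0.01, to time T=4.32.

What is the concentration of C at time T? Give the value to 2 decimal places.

C at T = 45.72

RK4 with dt=0.01: 432 steps to T=4.32. Trajectory (selected grid times):
t=0.00: A=22.78 B=35.20 D=22.73 C=32.17
t=0.48: A=22.68 B=36.33 D=22.91 C=33.66
t=0.96: A=22.58 B=37.46 D=23.09 C=35.15
t=1.44: A=22.49 B=38.59 D=23.26 C=36.65
t=1.92: A=22.40 B=39.72 D=23.43 C=38.15
t=2.40: A=22.30 B=40.86 D=23.60 C=39.66
t=2.88: A=22.22 B=41.99 D=23.77 C=41.17
t=3.36: A=22.13 B=43.13 D=23.94 C=42.68
t=3.84: A=22.04 B=44.27 D=24.10 C=44.20
t=4.32: A=21.96 B=45.41 D=24.26 C=45.72
Read off C at T=4.32: 45.72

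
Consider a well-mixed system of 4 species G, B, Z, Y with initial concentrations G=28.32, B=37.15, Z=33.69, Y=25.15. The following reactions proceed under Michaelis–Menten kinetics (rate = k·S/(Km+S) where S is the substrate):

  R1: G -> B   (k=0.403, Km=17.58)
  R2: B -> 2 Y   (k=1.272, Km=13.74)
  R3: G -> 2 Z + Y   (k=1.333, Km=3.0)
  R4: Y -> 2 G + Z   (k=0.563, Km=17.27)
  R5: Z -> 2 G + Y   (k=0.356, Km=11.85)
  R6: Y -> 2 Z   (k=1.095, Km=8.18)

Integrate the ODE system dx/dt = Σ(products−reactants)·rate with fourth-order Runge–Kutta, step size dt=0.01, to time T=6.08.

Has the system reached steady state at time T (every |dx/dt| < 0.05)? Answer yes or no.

Steady state at T: no

RK4 with dt=0.01: 608 steps to T=6.08. Trajectory (selected grid times):
t=0.00: G=28.32 B=37.15 Z=33.69 Y=25.15
t=0.68: G=28.15 B=36.69 Z=36.51 Y=26.62
t=1.35: G=28.01 B=36.24 Z=39.30 Y=28.05
t=2.03: G=27.87 B=35.78 Z=42.15 Y=29.49
t=2.70: G=27.76 B=35.33 Z=44.97 Y=30.89
t=3.38: G=27.65 B=34.87 Z=47.84 Y=32.31
t=4.05: G=27.56 B=34.43 Z=50.68 Y=33.69
t=4.73: G=27.48 B=33.98 Z=53.58 Y=35.08
t=5.40: G=27.41 B=33.54 Z=56.44 Y=36.44
t=6.08: G=27.35 B=33.09 Z=59.36 Y=37.81
Rates at T: R1=0.2453, R2=0.8988, R3=1.2012, R4=0.3865, R5=0.2968, R6=0.9003
dx/dt at T (Σ net stoichiometry × rate): G=-0.0801, B=-0.6535, Z=+4.2927, Y=+2.0089
Largest |dx/dt| is |+4.2927| (Z) ≥ 0.05 → not steady.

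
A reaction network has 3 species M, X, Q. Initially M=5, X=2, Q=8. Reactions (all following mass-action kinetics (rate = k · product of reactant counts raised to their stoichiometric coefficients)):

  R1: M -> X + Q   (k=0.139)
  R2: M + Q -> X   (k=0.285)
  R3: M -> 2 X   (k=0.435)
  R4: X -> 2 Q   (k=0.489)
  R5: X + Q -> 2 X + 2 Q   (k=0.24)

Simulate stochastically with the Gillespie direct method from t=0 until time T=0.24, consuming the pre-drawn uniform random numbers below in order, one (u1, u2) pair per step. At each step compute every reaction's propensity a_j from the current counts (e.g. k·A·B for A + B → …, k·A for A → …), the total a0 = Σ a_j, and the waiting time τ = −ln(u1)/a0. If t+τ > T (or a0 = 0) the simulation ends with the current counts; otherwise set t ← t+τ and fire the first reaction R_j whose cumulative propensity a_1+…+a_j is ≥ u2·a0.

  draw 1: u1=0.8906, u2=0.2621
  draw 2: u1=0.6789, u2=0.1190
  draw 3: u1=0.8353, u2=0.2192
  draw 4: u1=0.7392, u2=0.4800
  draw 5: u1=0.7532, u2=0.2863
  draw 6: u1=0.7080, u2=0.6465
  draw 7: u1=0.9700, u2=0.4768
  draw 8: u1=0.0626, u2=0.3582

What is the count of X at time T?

t=0.000: M=5 X=2 Q=8
Draw 1: a1=0.695, a2=11.400, a3=2.175, a4=0.978, a5=3.840, a0=19.088; τ=−ln(0.8906)/19.088=0.006 → t=0.006; u2·a0=0.2621·19.088=5.003; a1=0.695 < 5.003 ≤ a1+a2=12.095 → R2 fires; M=4 X=3 Q=7
Draw 2: a1=0.556, a2=7.980, a3=1.740, a4=1.467, a5=5.040, a0=16.783; τ=−ln(0.6789)/16.783=0.023 → t=0.029; u2·a0=0.1190·16.783=1.997; a1=0.556 < 1.997 ≤ a1+a2=8.536 → R2 fires; M=3 X=4 Q=6
Draw 3: a1=0.417, a2=5.130, a3=1.305, a4=1.956, a5=5.760, a0=14.568; τ=−ln(0.8353)/14.568=0.012 → t=0.041; u2·a0=0.2192·14.568=3.193; a1=0.417 < 3.193 ≤ a1+a2=5.547 → R2 fires; M=2 X=5 Q=5
Draw 4: a1=0.278, a2=2.850, a3=0.870, a4=2.445, a5=6.000, a0=12.443; τ=−ln(0.7392)/12.443=0.024 → t=0.066; u2·a0=0.4800·12.443=5.973; a1+…+a3=3.998 < 5.973 ≤ a1+…+a4=6.443 → R4 fires; M=2 X=4 Q=7
Draw 5: a1=0.278, a2=3.990, a3=0.870, a4=1.956, a5=6.720, a0=13.814; τ=−ln(0.7532)/13.814=0.021 → t=0.086; u2·a0=0.2863·13.814=3.955; a1=0.278 < 3.955 ≤ a1+a2=4.268 → R2 fires; M=1 X=5 Q=6
Draw 6: a1=0.139, a2=1.710, a3=0.435, a4=2.445, a5=7.200, a0=11.929; τ=−ln(0.7080)/11.929=0.029 → t=0.115; u2·a0=0.6465·11.929=7.712; a1+…+a4=4.729 < 7.712 ≤ a1+…+a5=11.929 → R5 fires; M=1 X=6 Q=7
Draw 7: a1=0.139, a2=1.995, a3=0.435, a4=2.934, a5=10.080, a0=15.583; τ=−ln(0.9700)/15.583=0.002 → t=0.117; u2·a0=0.4768·15.583=7.430; a1+…+a4=5.503 < 7.430 ≤ a1+…+a5=15.583 → R5 fires; M=1 X=7 Q=8
Draw 8: a1=0.139, a2=2.280, a3=0.435, a4=3.423, a5=13.440, a0=19.717; τ=−ln(0.0626)/19.717=0.141 → t=0.258 > T=0.24: stop.
Read off X at T=0.24: 7

X at T = 7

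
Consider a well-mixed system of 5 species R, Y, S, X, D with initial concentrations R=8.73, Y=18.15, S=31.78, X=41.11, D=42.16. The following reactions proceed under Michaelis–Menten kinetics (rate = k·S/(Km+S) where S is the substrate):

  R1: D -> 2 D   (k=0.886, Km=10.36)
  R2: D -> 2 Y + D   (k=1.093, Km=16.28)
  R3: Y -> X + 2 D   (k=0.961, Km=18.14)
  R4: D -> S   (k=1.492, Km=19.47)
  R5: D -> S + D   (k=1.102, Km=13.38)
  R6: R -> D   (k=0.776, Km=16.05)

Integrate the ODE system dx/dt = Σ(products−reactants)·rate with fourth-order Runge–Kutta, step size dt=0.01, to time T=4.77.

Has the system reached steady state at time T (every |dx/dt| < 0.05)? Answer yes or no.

RK4 with dt=0.01: 477 steps to T=4.77. Trajectory (selected grid times):
t=0.00: R=8.73 Y=18.15 S=31.78 X=41.11 D=42.16
t=0.53: R=8.59 Y=18.73 S=32.77 X=41.37 D=42.65
t=1.06: R=8.44 Y=19.31 S=33.76 X=41.63 D=43.15
t=1.59: R=8.30 Y=19.89 S=34.75 X=41.89 D=43.65
t=2.12: R=8.16 Y=20.46 S=35.74 X=42.16 D=44.16
t=2.65: R=8.03 Y=21.04 S=36.74 X=42.43 D=44.67
t=3.18: R=7.89 Y=21.62 S=37.74 X=42.71 D=45.19
t=3.71: R=7.75 Y=22.19 S=38.75 X=42.99 D=45.71
t=4.24: R=7.62 Y=22.76 S=39.76 X=43.27 D=46.24
t=4.77: R=7.49 Y=23.34 S=40.77 X=43.55 D=46.77
Rates at T: R1=0.7253, R2=0.8108, R3=0.5407, R4=1.0534, R5=0.8568, R6=0.2469
dx/dt at T (Σ net stoichiometry × rate): R=-0.2469, Y=+1.0808, S=+1.9103, X=+0.5407, D=+1.0002
Largest |dx/dt| is |+1.9103| (S) ≥ 0.05 → not steady.

Steady state at T: no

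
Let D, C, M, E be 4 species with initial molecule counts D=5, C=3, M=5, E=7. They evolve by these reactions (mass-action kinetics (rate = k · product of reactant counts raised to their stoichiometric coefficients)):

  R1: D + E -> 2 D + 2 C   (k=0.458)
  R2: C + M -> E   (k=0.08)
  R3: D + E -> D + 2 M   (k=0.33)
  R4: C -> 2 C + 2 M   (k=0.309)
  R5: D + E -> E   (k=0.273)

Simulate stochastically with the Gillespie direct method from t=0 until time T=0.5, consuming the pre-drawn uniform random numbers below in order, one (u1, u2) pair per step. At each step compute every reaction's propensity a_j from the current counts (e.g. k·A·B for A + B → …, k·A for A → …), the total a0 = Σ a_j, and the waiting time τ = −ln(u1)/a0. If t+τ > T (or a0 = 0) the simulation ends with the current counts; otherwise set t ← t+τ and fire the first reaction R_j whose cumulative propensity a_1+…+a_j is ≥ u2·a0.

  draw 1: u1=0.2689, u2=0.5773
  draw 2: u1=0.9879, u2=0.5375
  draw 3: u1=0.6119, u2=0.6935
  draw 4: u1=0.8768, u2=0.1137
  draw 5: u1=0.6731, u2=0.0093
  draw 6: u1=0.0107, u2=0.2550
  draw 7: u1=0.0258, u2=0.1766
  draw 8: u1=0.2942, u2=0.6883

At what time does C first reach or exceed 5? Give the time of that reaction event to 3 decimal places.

t=0.000: D=5 C=3 M=5 E=7
Draw 1: a1=16.030, a2=1.200, a3=11.550, a4=0.927, a5=9.555, a0=39.262; τ=−ln(0.2689)/39.262=0.033 → t=0.033; u2·a0=0.5773·39.262=22.666; a1+a2=17.230 < 22.666 ≤ a1+…+a3=28.780 → R3 fires; D=5 C=3 M=7 E=6
Draw 2: a1=13.740, a2=1.680, a3=9.900, a4=0.927, a5=8.190, a0=34.437; τ=−ln(0.9879)/34.437=0.000 → t=0.034; u2·a0=0.5375·34.437=18.510; a1+a2=15.420 < 18.510 ≤ a1+…+a3=25.320 → R3 fires; D=5 C=3 M=9 E=5
Draw 3: a1=11.450, a2=2.160, a3=8.250, a4=0.927, a5=6.825, a0=29.612; τ=−ln(0.6119)/29.612=0.017 → t=0.050; u2·a0=0.6935·29.612=20.536; a1+a2=13.610 < 20.536 ≤ a1+…+a3=21.860 → R3 fires; D=5 C=3 M=11 E=4
Draw 4: a1=9.160, a2=2.640, a3=6.600, a4=0.927, a5=5.460, a0=24.787; τ=−ln(0.8768)/24.787=0.005 → t=0.056; u2·a0=0.1137·24.787=2.818 ≤ a1=9.160 → R1 fires; D=6 C=5 M=11 E=3
Draw 5: a1=8.244, a2=4.400, a3=5.940, a4=1.545, a5=4.914, a0=25.043; τ=−ln(0.6731)/25.043=0.016 → t=0.072; u2·a0=0.0093·25.043=0.233 ≤ a1=8.244 → R1 fires; D=7 C=7 M=11 E=2
Draw 6: a1=6.412, a2=6.160, a3=4.620, a4=2.163, a5=3.822, a0=23.177; τ=−ln(0.0107)/23.177=0.196 → t=0.267; u2·a0=0.2550·23.177=5.910 ≤ a1=6.412 → R1 fires; D=8 C=9 M=11 E=1
Draw 7: a1=3.664, a2=7.920, a3=2.640, a4=2.781, a5=2.184, a0=19.189; τ=−ln(0.0258)/19.189=0.191 → t=0.458; u2·a0=0.1766·19.189=3.389 ≤ a1=3.664 → R1 fires; D=9 C=11 M=11 E=0
Draw 8: a1=0.000, a2=9.680, a3=0.000, a4=3.399, a5=0.000, a0=13.079; τ=−ln(0.2942)/13.079=0.094 → t=0.551 > T=0.5: stop.
C first becomes ≥ 5 when it reaches 5 at the event at t=0.056.

Threshold first reached at t = 0.056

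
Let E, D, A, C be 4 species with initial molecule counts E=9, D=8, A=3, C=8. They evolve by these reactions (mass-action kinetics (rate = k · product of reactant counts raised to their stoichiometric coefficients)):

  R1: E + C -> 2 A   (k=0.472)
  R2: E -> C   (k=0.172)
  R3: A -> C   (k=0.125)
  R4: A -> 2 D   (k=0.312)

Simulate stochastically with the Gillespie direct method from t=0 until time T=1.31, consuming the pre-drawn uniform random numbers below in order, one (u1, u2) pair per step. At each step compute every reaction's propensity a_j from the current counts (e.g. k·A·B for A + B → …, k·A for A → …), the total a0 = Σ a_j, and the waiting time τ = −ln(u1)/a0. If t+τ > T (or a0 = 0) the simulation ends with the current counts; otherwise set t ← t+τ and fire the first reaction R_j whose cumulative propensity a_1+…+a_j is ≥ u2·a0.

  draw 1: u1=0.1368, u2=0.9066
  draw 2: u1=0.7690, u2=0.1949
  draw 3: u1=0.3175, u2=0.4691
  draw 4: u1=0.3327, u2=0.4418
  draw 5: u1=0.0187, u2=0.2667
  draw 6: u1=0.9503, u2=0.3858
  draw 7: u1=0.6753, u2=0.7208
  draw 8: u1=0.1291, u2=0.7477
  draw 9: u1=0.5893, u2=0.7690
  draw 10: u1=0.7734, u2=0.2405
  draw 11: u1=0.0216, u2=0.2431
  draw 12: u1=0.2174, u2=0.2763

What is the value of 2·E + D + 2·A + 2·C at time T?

Value at T = 48

Check how each reaction changes W = 2·E + D + 2·A + 2·C (weight of products minus weight of reactants):
R1: E + C -> 2 A: (2·2) − (2·1 + 2·1) = 4 − 4 = 0
R2: E -> C: (2·1) − (2·1) = 2 − 2 = 0
R3: A -> C: (2·1) − (2·1) = 2 − 2 = 0
R4: A -> 2 D: (1·2) − (2·1) = 2 − 2 = 0
Every reaction leaves W unchanged, so W is conserved and no simulation is needed: W(T) = W(0) = 2·9 + 8 + 2·3 + 2·8 = 48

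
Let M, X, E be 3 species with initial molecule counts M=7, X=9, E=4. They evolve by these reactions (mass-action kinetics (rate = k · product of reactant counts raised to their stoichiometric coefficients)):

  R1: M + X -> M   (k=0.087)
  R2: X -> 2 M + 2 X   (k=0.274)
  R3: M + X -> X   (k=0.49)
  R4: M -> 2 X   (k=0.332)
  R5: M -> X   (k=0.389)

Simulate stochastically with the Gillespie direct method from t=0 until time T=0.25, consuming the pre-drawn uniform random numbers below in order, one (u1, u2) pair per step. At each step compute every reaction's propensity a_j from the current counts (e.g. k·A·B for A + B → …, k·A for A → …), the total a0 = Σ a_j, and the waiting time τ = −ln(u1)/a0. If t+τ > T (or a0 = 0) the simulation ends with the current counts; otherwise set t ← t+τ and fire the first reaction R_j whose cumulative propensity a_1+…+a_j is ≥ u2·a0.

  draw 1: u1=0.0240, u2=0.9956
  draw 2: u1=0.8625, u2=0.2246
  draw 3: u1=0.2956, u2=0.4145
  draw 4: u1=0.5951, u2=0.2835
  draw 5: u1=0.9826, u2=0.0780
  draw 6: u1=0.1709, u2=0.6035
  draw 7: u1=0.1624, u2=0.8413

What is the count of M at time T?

M at T = 2

t=0.000: M=7 X=9 E=4
Draw 1: a1=5.481, a2=2.466, a3=30.870, a4=2.324, a5=2.723, a0=43.864; τ=−ln(0.0240)/43.864=0.085 → t=0.085; u2·a0=0.9956·43.864=43.671; a1+…+a4=41.141 < 43.671 ≤ a1+…+a5=43.864 → R5 fires; M=6 X=10 E=4
Draw 2: a1=5.220, a2=2.740, a3=29.400, a4=1.992, a5=2.334, a0=41.686; τ=−ln(0.8625)/41.686=0.004 → t=0.089; u2·a0=0.2246·41.686=9.363; a1+a2=7.960 < 9.363 ≤ a1+…+a3=37.360 → R3 fires; M=5 X=10 E=4
Draw 3: a1=4.350, a2=2.740, a3=24.500, a4=1.660, a5=1.945, a0=35.195; τ=−ln(0.2956)/35.195=0.035 → t=0.123; u2·a0=0.4145·35.195=14.588; a1+a2=7.090 < 14.588 ≤ a1+…+a3=31.590 → R3 fires; M=4 X=10 E=4
Draw 4: a1=3.480, a2=2.740, a3=19.600, a4=1.328, a5=1.556, a0=28.704; τ=−ln(0.5951)/28.704=0.018 → t=0.141; u2·a0=0.2835·28.704=8.138; a1+a2=6.220 < 8.138 ≤ a1+…+a3=25.820 → R3 fires; M=3 X=10 E=4
Draw 5: a1=2.610, a2=2.740, a3=14.700, a4=0.996, a5=1.167, a0=22.213; τ=−ln(0.9826)/22.213=0.001 → t=0.142; u2·a0=0.0780·22.213=1.733 ≤ a1=2.610 → R1 fires; M=3 X=9 E=4
Draw 6: a1=2.349, a2=2.466, a3=13.230, a4=0.996, a5=1.167, a0=20.208; τ=−ln(0.1709)/20.208=0.087 → t=0.230; u2·a0=0.6035·20.208=12.196; a1+a2=4.815 < 12.196 ≤ a1+…+a3=18.045 → R3 fires; M=2 X=9 E=4
Draw 7: a1=1.566, a2=2.466, a3=8.820, a4=0.664, a5=0.778, a0=14.294; τ=−ln(0.1624)/14.294=0.127 → t=0.357 > T=0.25: stop.
Read off M at T=0.25: 2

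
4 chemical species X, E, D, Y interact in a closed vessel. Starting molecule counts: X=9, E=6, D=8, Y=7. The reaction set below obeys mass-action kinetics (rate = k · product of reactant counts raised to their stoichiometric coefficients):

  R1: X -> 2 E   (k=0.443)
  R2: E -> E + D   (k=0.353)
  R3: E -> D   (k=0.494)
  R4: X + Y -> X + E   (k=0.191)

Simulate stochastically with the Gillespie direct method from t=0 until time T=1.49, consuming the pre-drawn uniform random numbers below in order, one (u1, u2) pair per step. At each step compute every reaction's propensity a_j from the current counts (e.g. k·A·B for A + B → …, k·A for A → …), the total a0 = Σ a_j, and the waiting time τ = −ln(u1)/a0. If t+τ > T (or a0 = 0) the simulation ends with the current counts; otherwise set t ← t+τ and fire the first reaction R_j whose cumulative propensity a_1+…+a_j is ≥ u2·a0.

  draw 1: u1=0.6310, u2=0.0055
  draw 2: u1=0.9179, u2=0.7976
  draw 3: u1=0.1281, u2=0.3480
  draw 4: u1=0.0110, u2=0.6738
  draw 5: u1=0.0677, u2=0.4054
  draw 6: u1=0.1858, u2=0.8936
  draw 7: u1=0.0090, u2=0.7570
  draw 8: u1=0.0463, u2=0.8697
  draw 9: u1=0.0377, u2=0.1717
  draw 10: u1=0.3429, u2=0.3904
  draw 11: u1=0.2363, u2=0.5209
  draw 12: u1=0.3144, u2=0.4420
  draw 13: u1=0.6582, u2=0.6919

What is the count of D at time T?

t=0.000: X=9 E=6 D=8 Y=7
Draw 1: a1=3.987, a2=2.118, a3=2.964, a4=12.033, a0=21.102; τ=−ln(0.6310)/21.102=0.022 → t=0.022; u2·a0=0.0055·21.102=0.116 ≤ a1=3.987 → R1 fires; X=8 E=8 D=8 Y=7
Draw 2: a1=3.544, a2=2.824, a3=3.952, a4=10.696, a0=21.016; τ=−ln(0.9179)/21.016=0.004 → t=0.026; u2·a0=0.7976·21.016=16.762; a1+…+a3=10.320 < 16.762 ≤ a1+…+a4=21.016 → R4 fires; X=8 E=9 D=8 Y=6
Draw 3: a1=3.544, a2=3.177, a3=4.446, a4=9.168, a0=20.335; τ=−ln(0.1281)/20.335=0.101 → t=0.127; u2·a0=0.3480·20.335=7.077; a1+a2=6.721 < 7.077 ≤ a1+…+a3=11.167 → R3 fires; X=8 E=8 D=9 Y=6
Draw 4: a1=3.544, a2=2.824, a3=3.952, a4=9.168, a0=19.488; τ=−ln(0.0110)/19.488=0.231 → t=0.358; u2·a0=0.6738·19.488=13.131; a1+…+a3=10.320 < 13.131 ≤ a1+…+a4=19.488 → R4 fires; X=8 E=9 D=9 Y=5
Draw 5: a1=3.544, a2=3.177, a3=4.446, a4=7.640, a0=18.807; τ=−ln(0.0677)/18.807=0.143 → t=0.502; u2·a0=0.4054·18.807=7.624; a1+a2=6.721 < 7.624 ≤ a1+…+a3=11.167 → R3 fires; X=8 E=8 D=10 Y=5
Draw 6: a1=3.544, a2=2.824, a3=3.952, a4=7.640, a0=17.960; τ=−ln(0.1858)/17.960=0.094 → t=0.595; u2·a0=0.8936·17.960=16.049; a1+…+a3=10.320 < 16.049 ≤ a1+…+a4=17.960 → R4 fires; X=8 E=9 D=10 Y=4
Draw 7: a1=3.544, a2=3.177, a3=4.446, a4=6.112, a0=17.279; τ=−ln(0.0090)/17.279=0.273 → t=0.868; u2·a0=0.7570·17.279=13.080; a1+…+a3=11.167 < 13.080 ≤ a1+…+a4=17.279 → R4 fires; X=8 E=10 D=10 Y=3
Draw 8: a1=3.544, a2=3.530, a3=4.940, a4=4.584, a0=16.598; τ=−ln(0.0463)/16.598=0.185 → t=1.053; u2·a0=0.8697·16.598=14.435; a1+…+a3=12.014 < 14.435 ≤ a1+…+a4=16.598 → R4 fires; X=8 E=11 D=10 Y=2
Draw 9: a1=3.544, a2=3.883, a3=5.434, a4=3.056, a0=15.917; τ=−ln(0.0377)/15.917=0.206 → t=1.259; u2·a0=0.1717·15.917=2.733 ≤ a1=3.544 → R1 fires; X=7 E=13 D=10 Y=2
Draw 10: a1=3.101, a2=4.589, a3=6.422, a4=2.674, a0=16.786; τ=−ln(0.3429)/16.786=0.064 → t=1.323; u2·a0=0.3904·16.786=6.553; a1=3.101 < 6.553 ≤ a1+a2=7.690 → R2 fires; X=7 E=13 D=11 Y=2
Draw 11: a1=3.101, a2=4.589, a3=6.422, a4=2.674, a0=16.786; τ=−ln(0.2363)/16.786=0.086 → t=1.409; u2·a0=0.5209·16.786=8.744; a1+a2=7.690 < 8.744 ≤ a1+…+a3=14.112 → R3 fires; X=7 E=12 D=12 Y=2
Draw 12: a1=3.101, a2=4.236, a3=5.928, a4=2.674, a0=15.939; τ=−ln(0.3144)/15.939=0.073 → t=1.481; u2·a0=0.4420·15.939=7.045; a1=3.101 < 7.045 ≤ a1+a2=7.337 → R2 fires; X=7 E=12 D=13 Y=2
Draw 13: a1=3.101, a2=4.236, a3=5.928, a4=2.674, a0=15.939; τ=−ln(0.6582)/15.939=0.026 → t=1.507 > T=1.49: stop.
Read off D at T=1.49: 13

D at T = 13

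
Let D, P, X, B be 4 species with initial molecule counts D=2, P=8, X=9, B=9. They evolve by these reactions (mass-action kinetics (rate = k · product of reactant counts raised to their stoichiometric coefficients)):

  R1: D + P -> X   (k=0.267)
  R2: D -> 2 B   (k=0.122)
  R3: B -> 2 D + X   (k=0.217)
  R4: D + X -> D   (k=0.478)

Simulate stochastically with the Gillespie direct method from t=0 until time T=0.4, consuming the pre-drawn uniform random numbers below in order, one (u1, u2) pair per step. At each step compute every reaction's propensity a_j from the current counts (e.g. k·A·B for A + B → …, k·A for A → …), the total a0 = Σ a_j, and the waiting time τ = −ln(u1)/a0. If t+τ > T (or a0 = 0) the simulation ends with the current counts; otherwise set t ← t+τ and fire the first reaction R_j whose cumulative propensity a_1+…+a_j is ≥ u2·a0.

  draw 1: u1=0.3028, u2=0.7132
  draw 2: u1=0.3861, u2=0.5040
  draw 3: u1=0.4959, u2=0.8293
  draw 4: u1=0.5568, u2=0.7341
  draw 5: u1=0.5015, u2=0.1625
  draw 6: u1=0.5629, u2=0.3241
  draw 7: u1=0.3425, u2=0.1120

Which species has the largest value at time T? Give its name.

t=0.000: D=2 P=8 X=9 B=9
Draw 1: a1=4.272, a2=0.244, a3=1.953, a4=8.604, a0=15.073; τ=−ln(0.3028)/15.073=0.079 → t=0.079; u2·a0=0.7132·15.073=10.750; a1+…+a3=6.469 < 10.750 ≤ a1+…+a4=15.073 → R4 fires; D=2 P=8 X=8 B=9
Draw 2: a1=4.272, a2=0.244, a3=1.953, a4=7.648, a0=14.117; τ=−ln(0.3861)/14.117=0.067 → t=0.147; u2·a0=0.5040·14.117=7.115; a1+…+a3=6.469 < 7.115 ≤ a1+…+a4=14.117 → R4 fires; D=2 P=8 X=7 B=9
Draw 3: a1=4.272, a2=0.244, a3=1.953, a4=6.692, a0=13.161; τ=−ln(0.4959)/13.161=0.053 → t=0.200; u2·a0=0.8293·13.161=10.914; a1+…+a3=6.469 < 10.914 ≤ a1+…+a4=13.161 → R4 fires; D=2 P=8 X=6 B=9
Draw 4: a1=4.272, a2=0.244, a3=1.953, a4=5.736, a0=12.205; τ=−ln(0.5568)/12.205=0.048 → t=0.248; u2·a0=0.7341·12.205=8.960; a1+…+a3=6.469 < 8.960 ≤ a1+…+a4=12.205 → R4 fires; D=2 P=8 X=5 B=9
Draw 5: a1=4.272, a2=0.244, a3=1.953, a4=4.780, a0=11.249; τ=−ln(0.5015)/11.249=0.061 → t=0.309; u2·a0=0.1625·11.249=1.828 ≤ a1=4.272 → R1 fires; D=1 P=7 X=6 B=9
Draw 6: a1=1.869, a2=0.122, a3=1.953, a4=2.868, a0=6.812; τ=−ln(0.5629)/6.812=0.084 → t=0.394; u2·a0=0.3241·6.812=2.208; a1+a2=1.991 < 2.208 ≤ a1+…+a3=3.944 → R3 fires; D=3 P=7 X=7 B=8
Draw 7: a1=5.607, a2=0.366, a3=1.736, a4=10.038, a0=17.747; τ=−ln(0.3425)/17.747=0.060 → t=0.454 > T=0.4: stop.
At T=0.4: D=3 P=7 X=7 B=8; the largest is B.

Dominant species at T: B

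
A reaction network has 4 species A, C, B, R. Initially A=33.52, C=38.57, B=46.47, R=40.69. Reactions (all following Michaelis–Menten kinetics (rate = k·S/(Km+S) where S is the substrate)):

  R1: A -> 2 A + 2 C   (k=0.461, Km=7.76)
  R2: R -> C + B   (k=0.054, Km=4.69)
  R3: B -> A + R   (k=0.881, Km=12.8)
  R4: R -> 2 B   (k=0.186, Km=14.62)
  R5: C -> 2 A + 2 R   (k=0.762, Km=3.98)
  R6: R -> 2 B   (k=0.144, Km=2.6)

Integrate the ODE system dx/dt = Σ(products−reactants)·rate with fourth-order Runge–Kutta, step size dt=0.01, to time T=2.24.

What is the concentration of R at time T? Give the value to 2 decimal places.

R at T = 44.61

RK4 with dt=0.01: 224 steps to T=2.24. Trajectory (selected grid times):
t=0.00: A=33.52 C=38.57 B=46.47 R=40.69
t=0.25: A=34.13 C=38.60 B=46.45 R=41.13
t=0.50: A=34.74 C=38.62 B=46.42 R=41.57
t=0.75: A=35.36 C=38.65 B=46.40 R=42.00
t=1.00: A=35.97 C=38.68 B=46.37 R=42.44
t=1.24: A=36.56 C=38.71 B=46.35 R=42.86
t=1.49: A=37.17 C=38.74 B=46.33 R=43.30
t=1.74: A=37.78 C=38.77 B=46.31 R=43.73
t=1.99: A=38.40 C=38.80 B=46.28 R=44.17
t=2.24: A=39.01 C=38.83 B=46.26 R=44.61
Read off R at T=2.24: 44.61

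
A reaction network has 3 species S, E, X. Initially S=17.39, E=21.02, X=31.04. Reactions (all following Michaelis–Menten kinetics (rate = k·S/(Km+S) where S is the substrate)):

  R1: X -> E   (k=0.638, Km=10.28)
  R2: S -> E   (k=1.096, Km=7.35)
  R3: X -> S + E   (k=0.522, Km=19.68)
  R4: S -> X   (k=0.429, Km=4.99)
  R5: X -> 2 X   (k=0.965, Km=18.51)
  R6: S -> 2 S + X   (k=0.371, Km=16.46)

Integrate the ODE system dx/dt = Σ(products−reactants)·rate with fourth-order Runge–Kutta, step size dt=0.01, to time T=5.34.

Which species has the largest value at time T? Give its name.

Dominant species at T: X

RK4 with dt=0.01: 534 steps to T=5.34. Trajectory (selected grid times):
t=0.00: S=17.39 E=21.02 X=31.04
t=0.59: S=17.04 E=21.94 X=31.23
t=1.19: S=16.69 E=22.88 X=31.43
t=1.78: S=16.35 E=23.80 X=31.62
t=2.37: S=16.01 E=24.72 X=31.80
t=2.97: S=15.67 E=25.66 X=31.99
t=3.56: S=15.33 E=26.57 X=32.18
t=4.15: S=15.00 E=27.48 X=32.36
t=4.75: S=14.67 E=28.41 X=32.54
t=5.34: S=14.35 E=29.32 X=32.71
At T=5.34: S=14.35 E=29.32 X=32.71; the largest is X.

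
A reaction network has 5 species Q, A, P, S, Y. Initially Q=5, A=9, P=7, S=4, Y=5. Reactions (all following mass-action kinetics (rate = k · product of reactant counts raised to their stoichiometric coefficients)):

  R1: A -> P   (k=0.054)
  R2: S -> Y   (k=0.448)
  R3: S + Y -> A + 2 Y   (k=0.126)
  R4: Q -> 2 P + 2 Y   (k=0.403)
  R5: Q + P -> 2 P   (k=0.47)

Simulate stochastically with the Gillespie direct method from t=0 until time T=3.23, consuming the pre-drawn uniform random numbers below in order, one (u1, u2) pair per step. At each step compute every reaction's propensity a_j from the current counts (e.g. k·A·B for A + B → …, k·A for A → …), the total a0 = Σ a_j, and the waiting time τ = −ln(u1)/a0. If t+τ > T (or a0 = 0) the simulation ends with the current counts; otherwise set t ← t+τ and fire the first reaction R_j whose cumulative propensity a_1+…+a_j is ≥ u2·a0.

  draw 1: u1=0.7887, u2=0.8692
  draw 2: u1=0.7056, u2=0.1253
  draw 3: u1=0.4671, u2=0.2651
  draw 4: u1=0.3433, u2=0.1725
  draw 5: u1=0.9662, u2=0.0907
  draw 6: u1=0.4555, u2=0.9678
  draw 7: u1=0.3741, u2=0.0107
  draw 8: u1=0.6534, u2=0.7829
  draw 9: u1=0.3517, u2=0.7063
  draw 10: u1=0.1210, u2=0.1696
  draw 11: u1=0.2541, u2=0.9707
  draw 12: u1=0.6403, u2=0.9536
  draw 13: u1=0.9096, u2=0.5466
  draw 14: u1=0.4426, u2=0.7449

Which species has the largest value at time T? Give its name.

t=0.000: Q=5 A=9 P=7 S=4 Y=5
Draw 1: a1=0.486, a2=1.792, a3=2.520, a4=2.015, a5=16.450, a0=23.263; τ=−ln(0.7887)/23.263=0.010 → t=0.010; u2·a0=0.8692·23.263=20.220; a1+…+a4=6.813 < 20.220 ≤ a1+…+a5=23.263 → R5 fires; Q=4 A=9 P=8 S=4 Y=5
Draw 2: a1=0.486, a2=1.792, a3=2.520, a4=1.612, a5=15.040, a0=21.450; τ=−ln(0.7056)/21.450=0.016 → t=0.026; u2·a0=0.1253·21.450=2.688; a1+a2=2.278 < 2.688 ≤ a1+…+a3=4.798 → R3 fires; Q=4 A=10 P=8 S=3 Y=6
Draw 3: a1=0.540, a2=1.344, a3=2.268, a4=1.612, a5=15.040, a0=20.804; τ=−ln(0.4671)/20.804=0.037 → t=0.063; u2·a0=0.2651·20.804=5.515; a1+…+a3=4.152 < 5.515 ≤ a1+…+a4=5.764 → R4 fires; Q=3 A=10 P=10 S=3 Y=8
Draw 4: a1=0.540, a2=1.344, a3=3.024, a4=1.209, a5=14.100, a0=20.217; τ=−ln(0.3433)/20.217=0.053 → t=0.116; u2·a0=0.1725·20.217=3.487; a1+a2=1.884 < 3.487 ≤ a1+…+a3=4.908 → R3 fires; Q=3 A=11 P=10 S=2 Y=9
Draw 5: a1=0.594, a2=0.896, a3=2.268, a4=1.209, a5=14.100, a0=19.067; τ=−ln(0.9662)/19.067=0.002 → t=0.118; u2·a0=0.0907·19.067=1.729; a1+a2=1.490 < 1.729 ≤ a1+…+a3=3.758 → R3 fires; Q=3 A=12 P=10 S=1 Y=10
Draw 6: a1=0.648, a2=0.448, a3=1.260, a4=1.209, a5=14.100, a0=17.665; τ=−ln(0.4555)/17.665=0.045 → t=0.162; u2·a0=0.9678·17.665=17.096; a1+…+a4=3.565 < 17.096 ≤ a1+…+a5=17.665 → R5 fires; Q=2 A=12 P=11 S=1 Y=10
Draw 7: a1=0.648, a2=0.448, a3=1.260, a4=0.806, a5=10.340, a0=13.502; τ=−ln(0.3741)/13.502=0.073 → t=0.235; u2·a0=0.0107·13.502=0.144 ≤ a1=0.648 → R1 fires; Q=2 A=11 P=12 S=1 Y=10
Draw 8: a1=0.594, a2=0.448, a3=1.260, a4=0.806, a5=11.280, a0=14.388; τ=−ln(0.6534)/14.388=0.030 → t=0.265; u2·a0=0.7829·14.388=11.264; a1+…+a4=3.108 < 11.264 ≤ a1+…+a5=14.388 → R5 fires; Q=1 A=11 P=13 S=1 Y=10
Draw 9: a1=0.594, a2=0.448, a3=1.260, a4=0.403, a5=6.110, a0=8.815; τ=−ln(0.3517)/8.815=0.119 → t=0.383; u2·a0=0.7063·8.815=6.226; a1+…+a4=2.705 < 6.226 ≤ a1+…+a5=8.815 → R5 fires; Q=0 A=11 P=14 S=1 Y=10
Draw 10: a1=0.594, a2=0.448, a3=1.260, a4=0.000, a5=0.000, a0=2.302; τ=−ln(0.1210)/2.302=0.917 → t=1.301; u2·a0=0.1696·2.302=0.390 ≤ a1=0.594 → R1 fires; Q=0 A=10 P=15 S=1 Y=10
Draw 11: a1=0.540, a2=0.448, a3=1.260, a4=0.000, a5=0.000, a0=2.248; τ=−ln(0.2541)/2.248=0.609 → t=1.910; u2·a0=0.9707·2.248=2.182; a1+a2=0.988 < 2.182 ≤ a1+…+a3=2.248 → R3 fires; Q=0 A=11 P=15 S=0 Y=11
Draw 12: a1=0.594, a2=0.000, a3=0.000, a4=0.000, a5=0.000, a0=0.594; τ=−ln(0.6403)/0.594=0.751 → t=2.661; u2·a0=0.9536·0.594=0.566 ≤ a1=0.594 → R1 fires; Q=0 A=10 P=16 S=0 Y=11
Draw 13: a1=0.540, a2=0.000, a3=0.000, a4=0.000, a5=0.000, a0=0.540; τ=−ln(0.9096)/0.540=0.175 → t=2.836; u2·a0=0.5466·0.540=0.295 ≤ a1=0.540 → R1 fires; Q=0 A=9 P=17 S=0 Y=11
Draw 14: a1=0.486, a2=0.000, a3=0.000, a4=0.000, a5=0.000, a0=0.486; τ=−ln(0.4426)/0.486=1.677 → t=4.513 > T=3.23: stop.
At T=3.23: Q=0 A=9 P=17 S=0 Y=11; the largest is P.

Dominant species at T: P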